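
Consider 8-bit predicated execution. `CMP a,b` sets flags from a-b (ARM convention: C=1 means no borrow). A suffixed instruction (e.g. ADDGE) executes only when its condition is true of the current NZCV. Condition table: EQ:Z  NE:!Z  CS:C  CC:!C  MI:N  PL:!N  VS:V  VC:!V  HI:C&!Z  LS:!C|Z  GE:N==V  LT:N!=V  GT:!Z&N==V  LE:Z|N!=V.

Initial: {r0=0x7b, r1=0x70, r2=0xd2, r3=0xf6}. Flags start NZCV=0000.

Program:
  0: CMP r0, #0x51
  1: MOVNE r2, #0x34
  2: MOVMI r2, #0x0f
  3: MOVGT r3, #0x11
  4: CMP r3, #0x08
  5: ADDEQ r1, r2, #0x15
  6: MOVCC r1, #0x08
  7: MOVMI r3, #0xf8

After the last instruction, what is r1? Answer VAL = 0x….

VAL = 0x70

[0] flags=0010 → (cmp)
[1] flags=0010 NE?T → r2=0x34
[2] flags=0010 MI?F → skip
[3] flags=0010 GT?T → r3=0x11
[4] flags=0010 → (cmp)
[5] flags=0010 EQ?F → skip
[6] flags=0010 CC?F → skip
[7] flags=0010 MI?F → skip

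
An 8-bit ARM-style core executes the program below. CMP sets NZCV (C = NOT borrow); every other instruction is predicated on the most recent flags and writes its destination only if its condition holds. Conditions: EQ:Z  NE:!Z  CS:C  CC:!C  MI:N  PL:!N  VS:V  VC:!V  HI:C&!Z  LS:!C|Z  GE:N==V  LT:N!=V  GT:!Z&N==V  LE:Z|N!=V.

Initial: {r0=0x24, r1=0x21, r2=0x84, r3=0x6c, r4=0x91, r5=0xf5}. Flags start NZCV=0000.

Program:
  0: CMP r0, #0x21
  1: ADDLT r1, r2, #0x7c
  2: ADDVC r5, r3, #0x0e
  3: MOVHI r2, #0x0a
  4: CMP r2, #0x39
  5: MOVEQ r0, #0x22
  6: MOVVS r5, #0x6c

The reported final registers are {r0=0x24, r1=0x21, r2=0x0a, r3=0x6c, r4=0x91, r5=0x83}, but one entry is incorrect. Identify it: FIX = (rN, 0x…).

[0] flags=0010 → (cmp)
[1] flags=0010 LT?F → skip
[2] flags=0010 VC?T → r5=0x7a
[3] flags=0010 HI?T → r2=0x0a
[4] flags=1000 → (cmp)
[5] flags=1000 EQ?F → skip
[6] flags=1000 VS?F → skip

FIX = (r5, 0x7a)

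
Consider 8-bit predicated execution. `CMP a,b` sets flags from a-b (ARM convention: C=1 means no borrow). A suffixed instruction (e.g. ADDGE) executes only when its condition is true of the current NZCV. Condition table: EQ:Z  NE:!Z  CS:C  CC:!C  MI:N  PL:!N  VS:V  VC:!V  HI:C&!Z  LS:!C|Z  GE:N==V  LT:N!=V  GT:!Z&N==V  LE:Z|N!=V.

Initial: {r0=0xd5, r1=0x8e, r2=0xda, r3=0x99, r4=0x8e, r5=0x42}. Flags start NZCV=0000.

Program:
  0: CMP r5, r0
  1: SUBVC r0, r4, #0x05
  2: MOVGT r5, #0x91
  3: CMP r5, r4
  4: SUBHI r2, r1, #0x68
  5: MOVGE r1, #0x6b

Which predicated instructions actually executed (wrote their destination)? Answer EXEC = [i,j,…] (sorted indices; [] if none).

EXEC = [1,2,4,5]

0: ✓ CMP  NZCV=0000
1: ✓ SUBVC  r0←0x89
2: ✓ MOVGT  r5←0x91
3: ✓ CMP  NZCV=0010
4: ✓ SUBHI  r2←0x26
5: ✓ MOVGE  r1←0x6b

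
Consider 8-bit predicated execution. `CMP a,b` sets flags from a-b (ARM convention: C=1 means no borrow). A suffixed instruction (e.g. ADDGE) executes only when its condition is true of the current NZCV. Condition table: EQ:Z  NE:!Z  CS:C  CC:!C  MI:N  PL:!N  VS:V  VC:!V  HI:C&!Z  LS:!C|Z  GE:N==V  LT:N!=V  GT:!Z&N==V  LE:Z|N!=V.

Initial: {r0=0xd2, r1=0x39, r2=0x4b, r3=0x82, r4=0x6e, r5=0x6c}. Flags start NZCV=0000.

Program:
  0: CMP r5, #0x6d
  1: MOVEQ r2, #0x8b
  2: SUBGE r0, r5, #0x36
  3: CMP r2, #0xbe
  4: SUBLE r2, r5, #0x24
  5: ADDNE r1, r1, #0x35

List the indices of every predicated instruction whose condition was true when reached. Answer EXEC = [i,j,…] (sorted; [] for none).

EXEC = [5]

[0] flags=1000 → (cmp)
[1] flags=1000 EQ?F → skip
[2] flags=1000 GE?F → skip
[3] flags=1001 → (cmp)
[4] flags=1001 LE?F → skip
[5] flags=1001 NE?T → r1=0x6e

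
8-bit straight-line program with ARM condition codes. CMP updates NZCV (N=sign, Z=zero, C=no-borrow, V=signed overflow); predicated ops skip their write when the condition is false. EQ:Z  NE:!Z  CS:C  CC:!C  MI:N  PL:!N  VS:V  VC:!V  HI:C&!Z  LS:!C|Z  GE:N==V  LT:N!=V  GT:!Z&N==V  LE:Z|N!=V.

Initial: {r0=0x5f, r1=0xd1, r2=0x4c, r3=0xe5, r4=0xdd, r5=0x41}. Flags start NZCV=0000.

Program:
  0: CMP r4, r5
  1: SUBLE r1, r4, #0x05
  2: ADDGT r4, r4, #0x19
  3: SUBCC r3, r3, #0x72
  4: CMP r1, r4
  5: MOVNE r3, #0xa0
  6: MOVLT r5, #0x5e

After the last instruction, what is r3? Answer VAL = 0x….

VAL = 0xa0

0: ✓ CMP  NZCV=1010
1: ✓ SUBLE  r1←0xd8
2: · ADDGT
3: · SUBCC
4: ✓ CMP  NZCV=1000
5: ✓ MOVNE  r3←0xa0
6: ✓ MOVLT  r5←0x5e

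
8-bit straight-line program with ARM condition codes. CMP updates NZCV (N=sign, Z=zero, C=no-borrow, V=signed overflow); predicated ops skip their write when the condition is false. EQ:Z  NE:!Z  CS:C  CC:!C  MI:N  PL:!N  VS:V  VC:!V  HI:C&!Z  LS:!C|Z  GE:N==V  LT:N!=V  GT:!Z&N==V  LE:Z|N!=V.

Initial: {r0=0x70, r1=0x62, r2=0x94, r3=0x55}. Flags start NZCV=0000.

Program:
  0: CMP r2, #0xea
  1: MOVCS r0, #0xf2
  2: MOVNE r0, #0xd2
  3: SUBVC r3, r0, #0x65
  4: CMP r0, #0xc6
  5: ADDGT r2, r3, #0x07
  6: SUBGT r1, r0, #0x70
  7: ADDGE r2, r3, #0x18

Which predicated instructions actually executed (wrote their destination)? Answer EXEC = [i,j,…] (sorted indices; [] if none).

[0] flags=1000 → (cmp)
[1] flags=1000 CS?F → skip
[2] flags=1000 NE?T → r0=0xd2
[3] flags=1000 VC?T → r3=0x6d
[4] flags=0010 → (cmp)
[5] flags=0010 GT?T → r2=0x74
[6] flags=0010 GT?T → r1=0x62
[7] flags=0010 GE?T → r2=0x85

EXEC = [2,3,5,6,7]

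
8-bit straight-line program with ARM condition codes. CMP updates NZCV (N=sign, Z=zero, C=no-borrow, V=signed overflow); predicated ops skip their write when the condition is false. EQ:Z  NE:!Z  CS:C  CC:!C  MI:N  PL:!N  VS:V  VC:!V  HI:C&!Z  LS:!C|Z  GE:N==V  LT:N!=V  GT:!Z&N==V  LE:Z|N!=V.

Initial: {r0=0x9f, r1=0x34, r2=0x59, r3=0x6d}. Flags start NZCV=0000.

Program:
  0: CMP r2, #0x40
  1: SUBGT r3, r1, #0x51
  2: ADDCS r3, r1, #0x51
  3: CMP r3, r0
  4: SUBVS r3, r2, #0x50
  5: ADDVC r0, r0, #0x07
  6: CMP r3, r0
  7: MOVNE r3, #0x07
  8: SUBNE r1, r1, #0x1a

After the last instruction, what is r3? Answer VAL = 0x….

VAL = 0x07

[0] flags=0010 → (cmp)
[1] flags=0010 GT?T → r3=0xe3
[2] flags=0010 CS?T → r3=0x85
[3] flags=1000 → (cmp)
[4] flags=1000 VS?F → skip
[5] flags=1000 VC?T → r0=0xa6
[6] flags=1000 → (cmp)
[7] flags=1000 NE?T → r3=0x07
[8] flags=1000 NE?T → r1=0x1a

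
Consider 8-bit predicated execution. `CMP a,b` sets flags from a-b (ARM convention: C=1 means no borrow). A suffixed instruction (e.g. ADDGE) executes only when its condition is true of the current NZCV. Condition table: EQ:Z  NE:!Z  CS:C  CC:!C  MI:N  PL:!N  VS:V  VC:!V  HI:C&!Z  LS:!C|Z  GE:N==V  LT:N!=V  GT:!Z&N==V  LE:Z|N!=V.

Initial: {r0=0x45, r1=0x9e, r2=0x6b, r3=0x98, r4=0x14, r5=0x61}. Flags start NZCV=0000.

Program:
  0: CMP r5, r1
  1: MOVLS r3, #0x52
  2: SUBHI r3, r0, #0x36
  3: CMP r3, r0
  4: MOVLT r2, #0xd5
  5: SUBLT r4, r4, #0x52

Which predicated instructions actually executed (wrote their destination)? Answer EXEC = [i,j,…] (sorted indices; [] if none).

EXEC = [1]

[0] flags=1001 → (cmp)
[1] flags=1001 LS?T → r3=0x52
[2] flags=1001 HI?F → skip
[3] flags=0010 → (cmp)
[4] flags=0010 LT?F → skip
[5] flags=0010 LT?F → skip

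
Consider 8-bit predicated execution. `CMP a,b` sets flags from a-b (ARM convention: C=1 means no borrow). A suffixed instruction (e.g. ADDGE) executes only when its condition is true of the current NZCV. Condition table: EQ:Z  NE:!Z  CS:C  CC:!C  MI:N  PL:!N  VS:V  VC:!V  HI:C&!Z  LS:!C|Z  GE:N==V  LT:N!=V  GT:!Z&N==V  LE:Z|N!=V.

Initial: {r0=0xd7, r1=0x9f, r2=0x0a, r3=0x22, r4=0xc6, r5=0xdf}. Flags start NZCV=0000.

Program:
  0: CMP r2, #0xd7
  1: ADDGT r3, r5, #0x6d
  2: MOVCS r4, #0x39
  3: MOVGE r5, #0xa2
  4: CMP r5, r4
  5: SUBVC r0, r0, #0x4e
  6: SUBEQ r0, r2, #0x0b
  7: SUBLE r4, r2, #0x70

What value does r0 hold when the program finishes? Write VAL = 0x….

VAL = 0x89

0: ✓ CMP  NZCV=0000
1: ✓ ADDGT  r3←0x4c
2: · MOVCS
3: ✓ MOVGE  r5←0xa2
4: ✓ CMP  NZCV=1000
5: ✓ SUBVC  r0←0x89
6: · SUBEQ
7: ✓ SUBLE  r4←0x9a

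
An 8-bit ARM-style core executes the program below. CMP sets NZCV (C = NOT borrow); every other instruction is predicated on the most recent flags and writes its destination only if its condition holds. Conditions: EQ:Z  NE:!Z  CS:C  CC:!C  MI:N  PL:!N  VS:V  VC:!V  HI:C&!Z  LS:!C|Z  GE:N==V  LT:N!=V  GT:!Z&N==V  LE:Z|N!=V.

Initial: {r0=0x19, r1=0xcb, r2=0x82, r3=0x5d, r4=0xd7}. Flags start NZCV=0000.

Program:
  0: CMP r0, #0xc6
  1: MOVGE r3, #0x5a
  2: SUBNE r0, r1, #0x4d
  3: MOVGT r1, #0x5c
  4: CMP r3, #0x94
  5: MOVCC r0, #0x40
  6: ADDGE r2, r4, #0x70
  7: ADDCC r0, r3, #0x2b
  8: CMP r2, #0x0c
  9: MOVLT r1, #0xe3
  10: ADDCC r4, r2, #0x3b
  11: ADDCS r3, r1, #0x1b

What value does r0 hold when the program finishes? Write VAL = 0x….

VAL = 0x85

0: ✓ CMP  NZCV=0000
1: ✓ MOVGE  r3←0x5a
2: ✓ SUBNE  r0←0x7e
3: ✓ MOVGT  r1←0x5c
4: ✓ CMP  NZCV=1001
5: ✓ MOVCC  r0←0x40
6: ✓ ADDGE  r2←0x47
7: ✓ ADDCC  r0←0x85
8: ✓ CMP  NZCV=0010
9: · MOVLT
10: · ADDCC
11: ✓ ADDCS  r3←0x77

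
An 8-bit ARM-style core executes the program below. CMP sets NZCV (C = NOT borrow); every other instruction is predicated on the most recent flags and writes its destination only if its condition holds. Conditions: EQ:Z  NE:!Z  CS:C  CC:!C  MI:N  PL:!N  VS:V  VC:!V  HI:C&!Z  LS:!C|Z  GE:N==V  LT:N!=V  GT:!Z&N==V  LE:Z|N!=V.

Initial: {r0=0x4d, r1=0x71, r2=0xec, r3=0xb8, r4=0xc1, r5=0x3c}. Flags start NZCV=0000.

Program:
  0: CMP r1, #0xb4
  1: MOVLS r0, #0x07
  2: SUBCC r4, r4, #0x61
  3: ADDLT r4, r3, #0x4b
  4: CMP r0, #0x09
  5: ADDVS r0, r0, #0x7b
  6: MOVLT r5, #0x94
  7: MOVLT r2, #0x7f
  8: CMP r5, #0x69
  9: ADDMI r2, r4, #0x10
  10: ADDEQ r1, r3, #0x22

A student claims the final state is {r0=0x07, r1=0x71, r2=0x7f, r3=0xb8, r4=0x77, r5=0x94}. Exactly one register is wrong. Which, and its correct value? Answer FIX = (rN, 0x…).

0: ✓ CMP  NZCV=1001
1: ✓ MOVLS  r0←0x07
2: ✓ SUBCC  r4←0x60
3: · ADDLT
4: ✓ CMP  NZCV=1000
5: · ADDVS
6: ✓ MOVLT  r5←0x94
7: ✓ MOVLT  r2←0x7f
8: ✓ CMP  NZCV=0011
9: · ADDMI
10: · ADDEQ

FIX = (r4, 0x60)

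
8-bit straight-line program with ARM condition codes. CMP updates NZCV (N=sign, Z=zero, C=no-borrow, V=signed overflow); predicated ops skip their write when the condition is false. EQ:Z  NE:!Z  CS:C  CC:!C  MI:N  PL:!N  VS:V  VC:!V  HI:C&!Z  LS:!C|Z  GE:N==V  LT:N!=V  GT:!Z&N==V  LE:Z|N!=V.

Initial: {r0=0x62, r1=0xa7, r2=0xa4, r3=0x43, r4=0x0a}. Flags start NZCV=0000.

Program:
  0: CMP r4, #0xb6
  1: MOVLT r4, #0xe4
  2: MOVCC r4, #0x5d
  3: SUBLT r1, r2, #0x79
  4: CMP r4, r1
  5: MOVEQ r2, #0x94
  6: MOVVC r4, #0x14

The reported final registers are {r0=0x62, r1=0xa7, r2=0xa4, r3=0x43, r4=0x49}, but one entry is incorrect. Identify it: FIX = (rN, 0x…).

FIX = (r4, 0x5d)

0: ✓ CMP  NZCV=0000
1: · MOVLT
2: ✓ MOVCC  r4←0x5d
3: · SUBLT
4: ✓ CMP  NZCV=1001
5: · MOVEQ
6: · MOVVC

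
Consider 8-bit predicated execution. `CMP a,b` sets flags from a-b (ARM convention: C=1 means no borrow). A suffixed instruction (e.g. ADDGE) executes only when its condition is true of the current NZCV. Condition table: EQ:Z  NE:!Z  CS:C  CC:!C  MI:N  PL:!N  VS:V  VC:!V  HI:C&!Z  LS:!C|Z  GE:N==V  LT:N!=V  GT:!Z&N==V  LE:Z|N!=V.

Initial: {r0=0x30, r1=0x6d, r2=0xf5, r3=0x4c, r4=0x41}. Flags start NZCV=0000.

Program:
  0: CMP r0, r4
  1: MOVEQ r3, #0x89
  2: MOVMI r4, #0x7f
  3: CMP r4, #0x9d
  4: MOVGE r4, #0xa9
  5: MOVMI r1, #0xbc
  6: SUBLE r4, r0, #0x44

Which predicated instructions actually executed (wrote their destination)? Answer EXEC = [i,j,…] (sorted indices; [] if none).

EXEC = [2,4,5]

0: ✓ CMP  NZCV=1000
1: · MOVEQ
2: ✓ MOVMI  r4←0x7f
3: ✓ CMP  NZCV=1001
4: ✓ MOVGE  r4←0xa9
5: ✓ MOVMI  r1←0xbc
6: · SUBLE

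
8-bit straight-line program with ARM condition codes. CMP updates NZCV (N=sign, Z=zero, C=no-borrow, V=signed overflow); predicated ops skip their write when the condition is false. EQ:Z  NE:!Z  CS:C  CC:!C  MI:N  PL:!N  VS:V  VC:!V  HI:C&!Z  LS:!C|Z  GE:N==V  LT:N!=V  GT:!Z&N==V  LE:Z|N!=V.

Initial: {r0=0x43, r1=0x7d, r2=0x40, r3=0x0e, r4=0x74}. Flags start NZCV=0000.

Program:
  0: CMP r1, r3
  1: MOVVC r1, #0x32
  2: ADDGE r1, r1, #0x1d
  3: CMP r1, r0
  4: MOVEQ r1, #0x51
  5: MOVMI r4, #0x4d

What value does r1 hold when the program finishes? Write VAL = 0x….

VAL = 0x4f

0: ✓ CMP  NZCV=0010
1: ✓ MOVVC  r1←0x32
2: ✓ ADDGE  r1←0x4f
3: ✓ CMP  NZCV=0010
4: · MOVEQ
5: · MOVMI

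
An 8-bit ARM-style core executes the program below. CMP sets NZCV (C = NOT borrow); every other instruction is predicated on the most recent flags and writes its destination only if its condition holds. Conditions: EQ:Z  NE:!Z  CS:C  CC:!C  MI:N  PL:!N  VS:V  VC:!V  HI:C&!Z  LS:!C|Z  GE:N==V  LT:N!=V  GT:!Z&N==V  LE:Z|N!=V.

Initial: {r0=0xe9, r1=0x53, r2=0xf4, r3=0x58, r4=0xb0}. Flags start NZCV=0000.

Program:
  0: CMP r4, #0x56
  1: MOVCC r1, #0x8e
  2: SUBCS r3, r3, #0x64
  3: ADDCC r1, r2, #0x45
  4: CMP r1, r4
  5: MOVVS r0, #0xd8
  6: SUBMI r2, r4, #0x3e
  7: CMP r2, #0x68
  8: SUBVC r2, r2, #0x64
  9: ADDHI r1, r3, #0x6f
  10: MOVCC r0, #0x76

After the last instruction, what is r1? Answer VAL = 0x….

VAL = 0x63

0: ✓ CMP  NZCV=0011
1: · MOVCC
2: ✓ SUBCS  r3←0xf4
3: · ADDCC
4: ✓ CMP  NZCV=1001
5: ✓ MOVVS  r0←0xd8
6: ✓ SUBMI  r2←0x72
7: ✓ CMP  NZCV=0010
8: ✓ SUBVC  r2←0x0e
9: ✓ ADDHI  r1←0x63
10: · MOVCC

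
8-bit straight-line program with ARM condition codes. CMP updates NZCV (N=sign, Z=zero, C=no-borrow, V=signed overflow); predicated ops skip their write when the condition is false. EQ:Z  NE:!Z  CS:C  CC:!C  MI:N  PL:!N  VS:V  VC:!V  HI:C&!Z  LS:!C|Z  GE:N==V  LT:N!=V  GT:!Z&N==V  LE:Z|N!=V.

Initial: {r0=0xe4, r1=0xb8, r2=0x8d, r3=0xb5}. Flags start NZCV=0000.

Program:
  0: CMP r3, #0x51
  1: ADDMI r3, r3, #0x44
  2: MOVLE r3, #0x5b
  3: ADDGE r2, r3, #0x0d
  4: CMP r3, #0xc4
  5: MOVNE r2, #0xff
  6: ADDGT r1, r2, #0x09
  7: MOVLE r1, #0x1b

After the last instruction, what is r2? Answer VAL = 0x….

[0] flags=0011 → (cmp)
[1] flags=0011 MI?F → skip
[2] flags=0011 LE?T → r3=0x5b
[3] flags=0011 GE?F → skip
[4] flags=1001 → (cmp)
[5] flags=1001 NE?T → r2=0xff
[6] flags=1001 GT?T → r1=0x08
[7] flags=1001 LE?F → skip

VAL = 0xff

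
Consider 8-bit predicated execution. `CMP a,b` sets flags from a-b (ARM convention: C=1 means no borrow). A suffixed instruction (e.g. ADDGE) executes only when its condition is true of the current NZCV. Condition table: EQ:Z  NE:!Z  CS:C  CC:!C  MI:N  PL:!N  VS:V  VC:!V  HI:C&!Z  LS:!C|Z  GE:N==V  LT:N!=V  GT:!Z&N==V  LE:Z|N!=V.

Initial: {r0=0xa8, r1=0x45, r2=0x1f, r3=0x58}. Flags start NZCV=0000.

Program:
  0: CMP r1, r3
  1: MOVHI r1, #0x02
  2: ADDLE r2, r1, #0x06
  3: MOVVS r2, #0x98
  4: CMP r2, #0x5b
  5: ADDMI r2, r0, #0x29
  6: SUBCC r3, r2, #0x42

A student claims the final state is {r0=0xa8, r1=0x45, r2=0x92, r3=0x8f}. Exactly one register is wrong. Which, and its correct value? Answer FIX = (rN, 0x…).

FIX = (r2, 0xd1)

0: ✓ CMP  NZCV=1000
1: · MOVHI
2: ✓ ADDLE  r2←0x4b
3: · MOVVS
4: ✓ CMP  NZCV=1000
5: ✓ ADDMI  r2←0xd1
6: ✓ SUBCC  r3←0x8f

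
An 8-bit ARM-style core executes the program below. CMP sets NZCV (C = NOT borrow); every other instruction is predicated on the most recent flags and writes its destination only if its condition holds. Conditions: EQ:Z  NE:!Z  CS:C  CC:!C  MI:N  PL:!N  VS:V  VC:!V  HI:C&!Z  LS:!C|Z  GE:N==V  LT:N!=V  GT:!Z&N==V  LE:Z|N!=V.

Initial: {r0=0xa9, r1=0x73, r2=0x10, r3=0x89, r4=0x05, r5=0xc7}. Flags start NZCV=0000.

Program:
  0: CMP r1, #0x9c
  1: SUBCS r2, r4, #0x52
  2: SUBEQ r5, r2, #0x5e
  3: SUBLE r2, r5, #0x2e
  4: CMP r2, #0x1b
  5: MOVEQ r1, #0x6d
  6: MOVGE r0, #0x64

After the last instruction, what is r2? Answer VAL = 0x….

[0] flags=1001 → (cmp)
[1] flags=1001 CS?F → skip
[2] flags=1001 EQ?F → skip
[3] flags=1001 LE?F → skip
[4] flags=1000 → (cmp)
[5] flags=1000 EQ?F → skip
[6] flags=1000 GE?F → skip

VAL = 0x10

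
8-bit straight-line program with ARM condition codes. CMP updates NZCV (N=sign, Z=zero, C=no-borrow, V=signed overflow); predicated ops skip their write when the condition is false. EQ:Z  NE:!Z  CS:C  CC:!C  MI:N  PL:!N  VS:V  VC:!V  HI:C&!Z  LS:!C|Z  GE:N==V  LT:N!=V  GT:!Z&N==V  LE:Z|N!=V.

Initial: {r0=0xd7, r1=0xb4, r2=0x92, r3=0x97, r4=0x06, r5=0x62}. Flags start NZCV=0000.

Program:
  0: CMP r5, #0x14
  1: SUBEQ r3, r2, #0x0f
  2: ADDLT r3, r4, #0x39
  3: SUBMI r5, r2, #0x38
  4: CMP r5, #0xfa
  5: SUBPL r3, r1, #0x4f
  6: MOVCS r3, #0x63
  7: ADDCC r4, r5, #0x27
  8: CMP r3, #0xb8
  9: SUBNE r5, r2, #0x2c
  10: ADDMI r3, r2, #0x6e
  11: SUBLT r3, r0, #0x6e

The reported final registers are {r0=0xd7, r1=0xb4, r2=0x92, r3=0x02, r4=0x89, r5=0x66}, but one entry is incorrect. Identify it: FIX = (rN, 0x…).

0: ✓ CMP  NZCV=0010
1: · SUBEQ
2: · ADDLT
3: · SUBMI
4: ✓ CMP  NZCV=0000
5: ✓ SUBPL  r3←0x65
6: · MOVCS
7: ✓ ADDCC  r4←0x89
8: ✓ CMP  NZCV=1001
9: ✓ SUBNE  r5←0x66
10: ✓ ADDMI  r3←0x00
11: · SUBLT

FIX = (r3, 0x00)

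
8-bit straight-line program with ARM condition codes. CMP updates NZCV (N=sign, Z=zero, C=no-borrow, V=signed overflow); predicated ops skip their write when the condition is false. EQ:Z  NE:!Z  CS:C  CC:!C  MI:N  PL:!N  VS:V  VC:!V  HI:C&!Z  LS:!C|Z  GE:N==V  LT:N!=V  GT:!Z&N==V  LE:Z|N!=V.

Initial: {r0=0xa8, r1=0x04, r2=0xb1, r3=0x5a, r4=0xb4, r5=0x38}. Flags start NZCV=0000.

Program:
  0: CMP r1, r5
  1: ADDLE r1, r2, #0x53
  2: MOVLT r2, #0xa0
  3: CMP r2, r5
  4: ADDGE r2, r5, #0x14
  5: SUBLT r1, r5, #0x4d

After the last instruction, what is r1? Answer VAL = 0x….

[0] flags=1000 → (cmp)
[1] flags=1000 LE?T → r1=0x04
[2] flags=1000 LT?T → r2=0xa0
[3] flags=0011 → (cmp)
[4] flags=0011 GE?F → skip
[5] flags=0011 LT?T → r1=0xeb

VAL = 0xeb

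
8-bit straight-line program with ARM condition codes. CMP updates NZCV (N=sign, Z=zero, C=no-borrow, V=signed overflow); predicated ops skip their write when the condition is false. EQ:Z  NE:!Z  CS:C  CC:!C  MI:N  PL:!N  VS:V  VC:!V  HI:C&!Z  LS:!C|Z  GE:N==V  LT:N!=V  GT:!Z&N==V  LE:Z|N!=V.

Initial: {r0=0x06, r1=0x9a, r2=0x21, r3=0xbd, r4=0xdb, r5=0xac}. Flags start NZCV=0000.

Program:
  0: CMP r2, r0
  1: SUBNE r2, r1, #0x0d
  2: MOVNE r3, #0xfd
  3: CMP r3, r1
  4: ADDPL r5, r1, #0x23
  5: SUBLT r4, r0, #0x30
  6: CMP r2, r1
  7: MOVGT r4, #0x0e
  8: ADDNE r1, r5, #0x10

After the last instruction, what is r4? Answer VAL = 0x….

[0] flags=0010 → (cmp)
[1] flags=0010 NE?T → r2=0x8d
[2] flags=0010 NE?T → r3=0xfd
[3] flags=0010 → (cmp)
[4] flags=0010 PL?T → r5=0xbd
[5] flags=0010 LT?F → skip
[6] flags=1000 → (cmp)
[7] flags=1000 GT?F → skip
[8] flags=1000 NE?T → r1=0xcd

VAL = 0xdb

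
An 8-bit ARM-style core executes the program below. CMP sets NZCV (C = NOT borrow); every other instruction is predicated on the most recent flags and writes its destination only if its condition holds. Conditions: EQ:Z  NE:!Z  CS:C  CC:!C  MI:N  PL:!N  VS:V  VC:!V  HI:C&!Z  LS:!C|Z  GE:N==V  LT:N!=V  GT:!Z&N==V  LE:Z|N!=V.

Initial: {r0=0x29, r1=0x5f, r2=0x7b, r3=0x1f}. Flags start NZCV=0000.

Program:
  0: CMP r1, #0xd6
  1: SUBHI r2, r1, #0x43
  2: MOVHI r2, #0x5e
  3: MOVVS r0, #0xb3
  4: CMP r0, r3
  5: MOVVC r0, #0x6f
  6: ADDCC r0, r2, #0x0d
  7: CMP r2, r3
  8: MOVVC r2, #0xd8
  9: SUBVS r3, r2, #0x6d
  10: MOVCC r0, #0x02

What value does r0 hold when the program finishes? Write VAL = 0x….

0: ✓ CMP  NZCV=1001
1: · SUBHI
2: · MOVHI
3: ✓ MOVVS  r0←0xb3
4: ✓ CMP  NZCV=1010
5: ✓ MOVVC  r0←0x6f
6: · ADDCC
7: ✓ CMP  NZCV=0010
8: ✓ MOVVC  r2←0xd8
9: · SUBVS
10: · MOVCC

VAL = 0x6f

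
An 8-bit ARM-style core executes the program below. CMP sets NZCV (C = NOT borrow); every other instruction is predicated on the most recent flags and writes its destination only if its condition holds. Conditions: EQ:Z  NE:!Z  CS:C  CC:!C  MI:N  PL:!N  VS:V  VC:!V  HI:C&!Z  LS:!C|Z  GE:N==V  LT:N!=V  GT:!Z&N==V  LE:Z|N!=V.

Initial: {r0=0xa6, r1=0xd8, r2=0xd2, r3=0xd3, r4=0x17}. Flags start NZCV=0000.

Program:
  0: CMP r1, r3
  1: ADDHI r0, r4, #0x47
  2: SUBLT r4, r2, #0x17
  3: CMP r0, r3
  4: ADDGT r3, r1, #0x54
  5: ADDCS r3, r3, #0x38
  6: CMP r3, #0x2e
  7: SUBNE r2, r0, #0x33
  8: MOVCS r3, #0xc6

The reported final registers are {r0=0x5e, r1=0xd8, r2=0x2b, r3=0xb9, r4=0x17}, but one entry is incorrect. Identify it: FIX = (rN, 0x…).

0: ✓ CMP  NZCV=0010
1: ✓ ADDHI  r0←0x5e
2: · SUBLT
3: ✓ CMP  NZCV=1001
4: ✓ ADDGT  r3←0x2c
5: · ADDCS
6: ✓ CMP  NZCV=1000
7: ✓ SUBNE  r2←0x2b
8: · MOVCS

FIX = (r3, 0x2c)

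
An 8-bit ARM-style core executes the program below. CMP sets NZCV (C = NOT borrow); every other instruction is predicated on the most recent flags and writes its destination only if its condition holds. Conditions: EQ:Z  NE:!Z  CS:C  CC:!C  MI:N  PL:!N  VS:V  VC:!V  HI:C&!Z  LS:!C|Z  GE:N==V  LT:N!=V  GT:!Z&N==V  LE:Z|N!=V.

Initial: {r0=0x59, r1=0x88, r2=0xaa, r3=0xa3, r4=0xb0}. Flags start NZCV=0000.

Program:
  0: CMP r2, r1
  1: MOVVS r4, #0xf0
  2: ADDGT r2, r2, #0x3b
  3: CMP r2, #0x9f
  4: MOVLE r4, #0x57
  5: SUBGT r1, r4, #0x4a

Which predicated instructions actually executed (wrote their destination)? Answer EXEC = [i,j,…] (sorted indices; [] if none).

EXEC = [2,5]

0: ✓ CMP  NZCV=0010
1: · MOVVS
2: ✓ ADDGT  r2←0xe5
3: ✓ CMP  NZCV=0010
4: · MOVLE
5: ✓ SUBGT  r1←0x66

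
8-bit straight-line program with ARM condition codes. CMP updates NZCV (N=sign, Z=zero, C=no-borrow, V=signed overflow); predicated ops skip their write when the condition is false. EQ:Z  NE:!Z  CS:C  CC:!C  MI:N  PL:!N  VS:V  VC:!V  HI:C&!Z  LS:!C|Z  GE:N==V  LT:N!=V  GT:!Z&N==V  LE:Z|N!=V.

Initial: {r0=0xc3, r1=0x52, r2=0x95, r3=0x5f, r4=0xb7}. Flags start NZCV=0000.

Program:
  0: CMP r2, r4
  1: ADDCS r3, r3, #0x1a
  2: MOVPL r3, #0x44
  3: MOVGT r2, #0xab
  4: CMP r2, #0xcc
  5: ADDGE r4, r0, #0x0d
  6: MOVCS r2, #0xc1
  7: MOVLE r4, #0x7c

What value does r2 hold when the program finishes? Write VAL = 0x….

VAL = 0x95

[0] flags=1000 → (cmp)
[1] flags=1000 CS?F → skip
[2] flags=1000 PL?F → skip
[3] flags=1000 GT?F → skip
[4] flags=1000 → (cmp)
[5] flags=1000 GE?F → skip
[6] flags=1000 CS?F → skip
[7] flags=1000 LE?T → r4=0x7c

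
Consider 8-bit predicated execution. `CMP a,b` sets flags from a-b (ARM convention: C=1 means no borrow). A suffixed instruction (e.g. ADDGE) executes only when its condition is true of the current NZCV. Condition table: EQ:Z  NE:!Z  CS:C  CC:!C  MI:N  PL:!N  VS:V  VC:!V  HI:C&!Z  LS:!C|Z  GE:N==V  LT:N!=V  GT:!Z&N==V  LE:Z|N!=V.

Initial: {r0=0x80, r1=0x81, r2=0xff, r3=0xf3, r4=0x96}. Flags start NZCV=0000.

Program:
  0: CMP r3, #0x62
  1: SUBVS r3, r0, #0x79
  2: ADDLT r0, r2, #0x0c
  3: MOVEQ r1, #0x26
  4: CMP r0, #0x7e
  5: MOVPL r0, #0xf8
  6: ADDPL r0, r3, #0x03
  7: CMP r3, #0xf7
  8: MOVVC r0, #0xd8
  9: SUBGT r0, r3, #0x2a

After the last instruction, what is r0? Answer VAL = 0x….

VAL = 0xd8

0: ✓ CMP  NZCV=1010
1: · SUBVS
2: ✓ ADDLT  r0←0x0b
3: · MOVEQ
4: ✓ CMP  NZCV=1000
5: · MOVPL
6: · ADDPL
7: ✓ CMP  NZCV=1000
8: ✓ MOVVC  r0←0xd8
9: · SUBGT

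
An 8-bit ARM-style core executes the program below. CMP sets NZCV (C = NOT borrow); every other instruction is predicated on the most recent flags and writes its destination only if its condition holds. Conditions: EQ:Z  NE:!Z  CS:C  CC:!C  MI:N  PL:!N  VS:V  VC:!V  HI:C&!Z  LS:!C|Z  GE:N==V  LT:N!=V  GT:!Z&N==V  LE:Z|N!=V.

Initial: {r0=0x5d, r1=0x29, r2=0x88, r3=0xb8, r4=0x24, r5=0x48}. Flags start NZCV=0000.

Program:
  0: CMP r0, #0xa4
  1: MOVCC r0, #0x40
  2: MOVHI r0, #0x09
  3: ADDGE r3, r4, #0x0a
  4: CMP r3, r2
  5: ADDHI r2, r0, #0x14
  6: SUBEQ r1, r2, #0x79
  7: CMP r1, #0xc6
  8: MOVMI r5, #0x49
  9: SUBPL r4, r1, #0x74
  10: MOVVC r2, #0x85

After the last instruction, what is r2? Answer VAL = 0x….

VAL = 0x85

[0] flags=1001 → (cmp)
[1] flags=1001 CC?T → r0=0x40
[2] flags=1001 HI?F → skip
[3] flags=1001 GE?T → r3=0x2e
[4] flags=1001 → (cmp)
[5] flags=1001 HI?F → skip
[6] flags=1001 EQ?F → skip
[7] flags=0000 → (cmp)
[8] flags=0000 MI?F → skip
[9] flags=0000 PL?T → r4=0xb5
[10] flags=0000 VC?T → r2=0x85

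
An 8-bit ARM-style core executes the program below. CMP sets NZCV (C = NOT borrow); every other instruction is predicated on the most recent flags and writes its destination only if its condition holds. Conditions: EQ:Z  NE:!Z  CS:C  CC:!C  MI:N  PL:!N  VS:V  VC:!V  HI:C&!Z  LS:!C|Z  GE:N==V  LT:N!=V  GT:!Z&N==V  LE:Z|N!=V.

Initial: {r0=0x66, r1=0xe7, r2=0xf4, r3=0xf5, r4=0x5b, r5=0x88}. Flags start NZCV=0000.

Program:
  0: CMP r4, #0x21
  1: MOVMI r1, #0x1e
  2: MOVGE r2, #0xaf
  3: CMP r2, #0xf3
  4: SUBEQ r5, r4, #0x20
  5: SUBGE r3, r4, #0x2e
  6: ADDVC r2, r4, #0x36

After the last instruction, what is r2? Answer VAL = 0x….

VAL = 0x91

0: ✓ CMP  NZCV=0010
1: · MOVMI
2: ✓ MOVGE  r2←0xaf
3: ✓ CMP  NZCV=1000
4: · SUBEQ
5: · SUBGE
6: ✓ ADDVC  r2←0x91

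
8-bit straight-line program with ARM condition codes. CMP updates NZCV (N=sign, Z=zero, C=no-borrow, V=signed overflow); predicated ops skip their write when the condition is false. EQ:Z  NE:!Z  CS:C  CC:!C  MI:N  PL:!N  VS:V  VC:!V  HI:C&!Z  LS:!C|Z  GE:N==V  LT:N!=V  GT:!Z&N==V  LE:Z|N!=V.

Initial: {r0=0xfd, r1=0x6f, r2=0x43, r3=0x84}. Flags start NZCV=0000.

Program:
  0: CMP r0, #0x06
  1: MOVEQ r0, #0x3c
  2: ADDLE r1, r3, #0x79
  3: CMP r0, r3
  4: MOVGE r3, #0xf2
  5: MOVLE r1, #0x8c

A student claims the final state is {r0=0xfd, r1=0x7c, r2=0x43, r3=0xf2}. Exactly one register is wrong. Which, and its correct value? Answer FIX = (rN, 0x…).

0: ✓ CMP  NZCV=1010
1: · MOVEQ
2: ✓ ADDLE  r1←0xfd
3: ✓ CMP  NZCV=0010
4: ✓ MOVGE  r3←0xf2
5: · MOVLE

FIX = (r1, 0xfd)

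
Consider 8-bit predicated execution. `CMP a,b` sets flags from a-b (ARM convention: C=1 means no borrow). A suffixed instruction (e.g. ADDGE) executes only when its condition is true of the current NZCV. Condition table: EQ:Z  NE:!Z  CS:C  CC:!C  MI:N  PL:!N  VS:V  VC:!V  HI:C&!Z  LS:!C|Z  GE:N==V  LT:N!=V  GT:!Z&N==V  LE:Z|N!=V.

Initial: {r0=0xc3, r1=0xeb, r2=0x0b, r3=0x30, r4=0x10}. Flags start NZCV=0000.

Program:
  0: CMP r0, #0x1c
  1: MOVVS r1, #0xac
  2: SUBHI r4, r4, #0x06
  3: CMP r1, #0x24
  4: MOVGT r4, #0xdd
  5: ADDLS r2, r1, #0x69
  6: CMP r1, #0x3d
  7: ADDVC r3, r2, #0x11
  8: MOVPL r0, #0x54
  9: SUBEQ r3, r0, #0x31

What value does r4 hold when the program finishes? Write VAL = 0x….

0: ✓ CMP  NZCV=1010
1: · MOVVS
2: ✓ SUBHI  r4←0x0a
3: ✓ CMP  NZCV=1010
4: · MOVGT
5: · ADDLS
6: ✓ CMP  NZCV=1010
7: ✓ ADDVC  r3←0x1c
8: · MOVPL
9: · SUBEQ

VAL = 0x0a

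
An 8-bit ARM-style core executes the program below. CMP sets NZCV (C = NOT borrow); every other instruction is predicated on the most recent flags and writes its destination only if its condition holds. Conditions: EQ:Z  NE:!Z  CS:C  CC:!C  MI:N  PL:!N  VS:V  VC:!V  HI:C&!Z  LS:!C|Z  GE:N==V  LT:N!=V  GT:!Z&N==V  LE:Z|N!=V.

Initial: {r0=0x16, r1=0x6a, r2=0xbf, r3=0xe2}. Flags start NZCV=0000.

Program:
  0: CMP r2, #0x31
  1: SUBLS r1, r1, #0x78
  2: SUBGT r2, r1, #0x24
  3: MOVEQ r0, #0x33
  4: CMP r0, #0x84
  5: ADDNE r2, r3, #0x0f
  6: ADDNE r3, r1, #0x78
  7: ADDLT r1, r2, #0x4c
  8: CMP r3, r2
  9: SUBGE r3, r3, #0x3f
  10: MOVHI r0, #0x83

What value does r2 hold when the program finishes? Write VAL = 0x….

VAL = 0xf1

0: ✓ CMP  NZCV=1010
1: · SUBLS
2: · SUBGT
3: · MOVEQ
4: ✓ CMP  NZCV=1001
5: ✓ ADDNE  r2←0xf1
6: ✓ ADDNE  r3←0xe2
7: · ADDLT
8: ✓ CMP  NZCV=1000
9: · SUBGE
10: · MOVHI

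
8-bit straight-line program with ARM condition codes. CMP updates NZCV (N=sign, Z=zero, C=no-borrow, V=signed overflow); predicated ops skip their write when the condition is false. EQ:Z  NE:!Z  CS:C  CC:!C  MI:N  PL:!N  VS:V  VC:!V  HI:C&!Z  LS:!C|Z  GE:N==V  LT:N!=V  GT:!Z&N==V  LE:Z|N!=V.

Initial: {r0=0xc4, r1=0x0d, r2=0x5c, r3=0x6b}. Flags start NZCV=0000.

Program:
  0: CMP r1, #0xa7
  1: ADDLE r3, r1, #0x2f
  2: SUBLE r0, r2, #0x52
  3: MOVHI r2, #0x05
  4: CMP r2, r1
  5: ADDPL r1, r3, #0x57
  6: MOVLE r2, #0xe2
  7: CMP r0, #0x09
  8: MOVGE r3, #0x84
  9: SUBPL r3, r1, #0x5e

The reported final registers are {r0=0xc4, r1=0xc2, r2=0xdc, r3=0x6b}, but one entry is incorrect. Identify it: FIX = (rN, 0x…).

FIX = (r2, 0x5c)

[0] flags=0000 → (cmp)
[1] flags=0000 LE?F → skip
[2] flags=0000 LE?F → skip
[3] flags=0000 HI?F → skip
[4] flags=0010 → (cmp)
[5] flags=0010 PL?T → r1=0xc2
[6] flags=0010 LE?F → skip
[7] flags=1010 → (cmp)
[8] flags=1010 GE?F → skip
[9] flags=1010 PL?F → skip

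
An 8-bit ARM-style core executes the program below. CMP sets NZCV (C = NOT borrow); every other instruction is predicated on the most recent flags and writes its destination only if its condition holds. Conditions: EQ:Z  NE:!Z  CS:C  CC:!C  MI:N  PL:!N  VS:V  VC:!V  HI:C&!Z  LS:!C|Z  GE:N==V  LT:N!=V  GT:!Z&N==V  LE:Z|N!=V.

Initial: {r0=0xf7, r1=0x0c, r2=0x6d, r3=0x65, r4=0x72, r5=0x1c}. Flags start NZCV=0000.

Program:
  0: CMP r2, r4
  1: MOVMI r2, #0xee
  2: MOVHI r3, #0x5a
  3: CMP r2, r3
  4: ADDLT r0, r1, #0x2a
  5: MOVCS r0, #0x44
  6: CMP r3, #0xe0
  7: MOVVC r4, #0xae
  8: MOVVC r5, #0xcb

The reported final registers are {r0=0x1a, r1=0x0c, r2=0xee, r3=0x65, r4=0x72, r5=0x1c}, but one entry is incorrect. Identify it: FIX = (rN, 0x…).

FIX = (r0, 0x44)

[0] flags=1000 → (cmp)
[1] flags=1000 MI?T → r2=0xee
[2] flags=1000 HI?F → skip
[3] flags=1010 → (cmp)
[4] flags=1010 LT?T → r0=0x36
[5] flags=1010 CS?T → r0=0x44
[6] flags=1001 → (cmp)
[7] flags=1001 VC?F → skip
[8] flags=1001 VC?F → skip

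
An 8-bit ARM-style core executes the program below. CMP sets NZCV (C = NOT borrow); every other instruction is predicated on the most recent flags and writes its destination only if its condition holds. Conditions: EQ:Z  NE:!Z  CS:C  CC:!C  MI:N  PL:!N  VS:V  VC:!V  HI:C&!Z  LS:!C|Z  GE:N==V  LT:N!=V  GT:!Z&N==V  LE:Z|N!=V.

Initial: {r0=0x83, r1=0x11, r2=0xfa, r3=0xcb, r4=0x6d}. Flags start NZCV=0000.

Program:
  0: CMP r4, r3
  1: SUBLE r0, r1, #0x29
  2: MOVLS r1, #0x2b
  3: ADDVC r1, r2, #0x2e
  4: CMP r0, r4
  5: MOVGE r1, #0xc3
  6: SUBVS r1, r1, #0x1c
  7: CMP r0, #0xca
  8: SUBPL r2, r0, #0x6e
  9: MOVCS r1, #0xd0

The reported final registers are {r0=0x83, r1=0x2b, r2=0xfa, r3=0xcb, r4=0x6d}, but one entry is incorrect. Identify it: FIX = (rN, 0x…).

[0] flags=1001 → (cmp)
[1] flags=1001 LE?F → skip
[2] flags=1001 LS?T → r1=0x2b
[3] flags=1001 VC?F → skip
[4] flags=0011 → (cmp)
[5] flags=0011 GE?F → skip
[6] flags=0011 VS?T → r1=0x0f
[7] flags=1000 → (cmp)
[8] flags=1000 PL?F → skip
[9] flags=1000 CS?F → skip

FIX = (r1, 0x0f)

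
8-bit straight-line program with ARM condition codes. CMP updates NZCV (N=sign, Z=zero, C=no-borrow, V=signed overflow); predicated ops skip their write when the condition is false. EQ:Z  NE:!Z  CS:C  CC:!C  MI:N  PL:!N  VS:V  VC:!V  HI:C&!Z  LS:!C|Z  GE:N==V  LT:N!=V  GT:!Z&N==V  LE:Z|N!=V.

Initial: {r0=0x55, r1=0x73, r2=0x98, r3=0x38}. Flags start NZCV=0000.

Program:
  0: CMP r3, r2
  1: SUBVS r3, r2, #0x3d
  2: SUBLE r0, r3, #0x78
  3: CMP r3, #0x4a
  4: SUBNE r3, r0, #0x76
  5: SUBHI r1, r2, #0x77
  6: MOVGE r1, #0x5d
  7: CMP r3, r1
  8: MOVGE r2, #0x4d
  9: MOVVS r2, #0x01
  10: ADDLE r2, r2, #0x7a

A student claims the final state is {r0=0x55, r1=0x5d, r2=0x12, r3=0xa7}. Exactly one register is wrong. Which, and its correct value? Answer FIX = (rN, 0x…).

0: ✓ CMP  NZCV=1001
1: ✓ SUBVS  r3←0x5b
2: · SUBLE
3: ✓ CMP  NZCV=0010
4: ✓ SUBNE  r3←0xdf
5: ✓ SUBHI  r1←0x21
6: ✓ MOVGE  r1←0x5d
7: ✓ CMP  NZCV=1010
8: · MOVGE
9: · MOVVS
10: ✓ ADDLE  r2←0x12

FIX = (r3, 0xdf)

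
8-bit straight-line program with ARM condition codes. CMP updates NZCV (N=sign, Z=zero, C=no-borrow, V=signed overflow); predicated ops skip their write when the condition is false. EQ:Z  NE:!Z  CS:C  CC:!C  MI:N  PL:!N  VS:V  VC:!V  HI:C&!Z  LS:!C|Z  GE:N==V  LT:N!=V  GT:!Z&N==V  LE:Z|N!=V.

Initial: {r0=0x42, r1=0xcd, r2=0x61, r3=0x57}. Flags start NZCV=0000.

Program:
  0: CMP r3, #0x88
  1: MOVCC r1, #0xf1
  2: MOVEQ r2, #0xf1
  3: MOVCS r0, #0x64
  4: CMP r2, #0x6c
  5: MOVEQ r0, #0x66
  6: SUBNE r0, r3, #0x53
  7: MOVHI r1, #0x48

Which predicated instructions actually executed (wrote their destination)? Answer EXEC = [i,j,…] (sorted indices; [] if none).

0: ✓ CMP  NZCV=1001
1: ✓ MOVCC  r1←0xf1
2: · MOVEQ
3: · MOVCS
4: ✓ CMP  NZCV=1000
5: · MOVEQ
6: ✓ SUBNE  r0←0x04
7: · MOVHI

EXEC = [1,6]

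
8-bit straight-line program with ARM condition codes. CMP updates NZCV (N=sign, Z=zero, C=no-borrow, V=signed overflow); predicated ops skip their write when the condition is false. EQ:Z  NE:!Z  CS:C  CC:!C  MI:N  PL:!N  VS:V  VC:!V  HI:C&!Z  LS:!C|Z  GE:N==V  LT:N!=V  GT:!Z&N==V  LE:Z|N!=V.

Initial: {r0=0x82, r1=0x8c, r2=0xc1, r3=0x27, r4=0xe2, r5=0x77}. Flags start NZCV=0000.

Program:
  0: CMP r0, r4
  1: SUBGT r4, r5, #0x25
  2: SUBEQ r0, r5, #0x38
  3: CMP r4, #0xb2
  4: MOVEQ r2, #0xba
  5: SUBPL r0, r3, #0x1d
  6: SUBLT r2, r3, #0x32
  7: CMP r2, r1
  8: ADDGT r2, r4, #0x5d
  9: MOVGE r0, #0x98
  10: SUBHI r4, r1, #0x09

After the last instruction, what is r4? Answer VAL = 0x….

VAL = 0x83

0: ✓ CMP  NZCV=1000
1: · SUBGT
2: · SUBEQ
3: ✓ CMP  NZCV=0010
4: · MOVEQ
5: ✓ SUBPL  r0←0x0a
6: · SUBLT
7: ✓ CMP  NZCV=0010
8: ✓ ADDGT  r2←0x3f
9: ✓ MOVGE  r0←0x98
10: ✓ SUBHI  r4←0x83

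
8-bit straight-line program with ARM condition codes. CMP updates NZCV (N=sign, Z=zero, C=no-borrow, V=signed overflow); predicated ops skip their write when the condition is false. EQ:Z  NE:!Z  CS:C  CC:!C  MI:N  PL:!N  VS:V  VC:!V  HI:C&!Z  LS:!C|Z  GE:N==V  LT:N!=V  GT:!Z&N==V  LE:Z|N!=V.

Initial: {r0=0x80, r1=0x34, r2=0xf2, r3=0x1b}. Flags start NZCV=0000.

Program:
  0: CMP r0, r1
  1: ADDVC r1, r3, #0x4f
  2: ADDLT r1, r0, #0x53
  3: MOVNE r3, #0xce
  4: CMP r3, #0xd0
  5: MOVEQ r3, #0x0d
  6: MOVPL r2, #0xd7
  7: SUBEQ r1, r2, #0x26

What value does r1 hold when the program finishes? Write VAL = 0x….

0: ✓ CMP  NZCV=0011
1: · ADDVC
2: ✓ ADDLT  r1←0xd3
3: ✓ MOVNE  r3←0xce
4: ✓ CMP  NZCV=1000
5: · MOVEQ
6: · MOVPL
7: · SUBEQ

VAL = 0xd3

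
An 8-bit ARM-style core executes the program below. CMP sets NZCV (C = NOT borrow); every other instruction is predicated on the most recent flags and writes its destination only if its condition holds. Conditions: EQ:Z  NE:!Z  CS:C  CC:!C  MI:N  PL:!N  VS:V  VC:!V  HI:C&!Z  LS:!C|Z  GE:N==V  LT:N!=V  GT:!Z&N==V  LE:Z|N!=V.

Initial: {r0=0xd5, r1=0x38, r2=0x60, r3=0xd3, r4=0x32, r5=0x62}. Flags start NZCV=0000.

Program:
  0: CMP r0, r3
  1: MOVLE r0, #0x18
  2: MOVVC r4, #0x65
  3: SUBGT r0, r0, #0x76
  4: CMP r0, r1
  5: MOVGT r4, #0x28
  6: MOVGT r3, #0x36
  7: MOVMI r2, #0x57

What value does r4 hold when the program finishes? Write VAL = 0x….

[0] flags=0010 → (cmp)
[1] flags=0010 LE?F → skip
[2] flags=0010 VC?T → r4=0x65
[3] flags=0010 GT?T → r0=0x5f
[4] flags=0010 → (cmp)
[5] flags=0010 GT?T → r4=0x28
[6] flags=0010 GT?T → r3=0x36
[7] flags=0010 MI?F → skip

VAL = 0x28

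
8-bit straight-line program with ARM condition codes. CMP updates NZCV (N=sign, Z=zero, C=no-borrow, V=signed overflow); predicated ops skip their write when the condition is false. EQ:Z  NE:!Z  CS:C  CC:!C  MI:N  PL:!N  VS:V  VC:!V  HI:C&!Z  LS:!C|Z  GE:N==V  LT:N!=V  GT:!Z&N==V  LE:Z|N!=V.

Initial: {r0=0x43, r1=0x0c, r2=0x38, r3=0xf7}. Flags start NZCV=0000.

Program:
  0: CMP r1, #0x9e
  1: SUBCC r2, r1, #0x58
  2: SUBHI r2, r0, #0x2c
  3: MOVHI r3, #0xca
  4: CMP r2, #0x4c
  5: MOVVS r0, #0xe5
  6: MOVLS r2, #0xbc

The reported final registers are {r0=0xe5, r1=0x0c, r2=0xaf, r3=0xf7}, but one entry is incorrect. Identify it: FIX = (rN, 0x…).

FIX = (r2, 0xb4)

0: ✓ CMP  NZCV=0000
1: ✓ SUBCC  r2←0xb4
2: · SUBHI
3: · MOVHI
4: ✓ CMP  NZCV=0011
5: ✓ MOVVS  r0←0xe5
6: · MOVLS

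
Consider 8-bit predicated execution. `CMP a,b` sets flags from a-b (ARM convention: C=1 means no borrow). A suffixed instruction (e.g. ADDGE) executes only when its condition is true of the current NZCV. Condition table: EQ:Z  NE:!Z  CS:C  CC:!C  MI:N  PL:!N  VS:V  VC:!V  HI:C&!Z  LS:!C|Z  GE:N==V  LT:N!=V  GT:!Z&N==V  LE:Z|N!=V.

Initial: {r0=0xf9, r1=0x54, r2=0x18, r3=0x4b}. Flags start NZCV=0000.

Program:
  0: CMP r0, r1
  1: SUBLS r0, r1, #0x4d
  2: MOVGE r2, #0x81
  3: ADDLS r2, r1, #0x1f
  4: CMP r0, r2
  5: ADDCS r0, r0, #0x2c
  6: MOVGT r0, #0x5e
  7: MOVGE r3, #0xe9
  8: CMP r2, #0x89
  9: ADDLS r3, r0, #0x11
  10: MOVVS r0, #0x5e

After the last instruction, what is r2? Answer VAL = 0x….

VAL = 0x18

[0] flags=1010 → (cmp)
[1] flags=1010 LS?F → skip
[2] flags=1010 GE?F → skip
[3] flags=1010 LS?F → skip
[4] flags=1010 → (cmp)
[5] flags=1010 CS?T → r0=0x25
[6] flags=1010 GT?F → skip
[7] flags=1010 GE?F → skip
[8] flags=1001 → (cmp)
[9] flags=1001 LS?T → r3=0x36
[10] flags=1001 VS?T → r0=0x5e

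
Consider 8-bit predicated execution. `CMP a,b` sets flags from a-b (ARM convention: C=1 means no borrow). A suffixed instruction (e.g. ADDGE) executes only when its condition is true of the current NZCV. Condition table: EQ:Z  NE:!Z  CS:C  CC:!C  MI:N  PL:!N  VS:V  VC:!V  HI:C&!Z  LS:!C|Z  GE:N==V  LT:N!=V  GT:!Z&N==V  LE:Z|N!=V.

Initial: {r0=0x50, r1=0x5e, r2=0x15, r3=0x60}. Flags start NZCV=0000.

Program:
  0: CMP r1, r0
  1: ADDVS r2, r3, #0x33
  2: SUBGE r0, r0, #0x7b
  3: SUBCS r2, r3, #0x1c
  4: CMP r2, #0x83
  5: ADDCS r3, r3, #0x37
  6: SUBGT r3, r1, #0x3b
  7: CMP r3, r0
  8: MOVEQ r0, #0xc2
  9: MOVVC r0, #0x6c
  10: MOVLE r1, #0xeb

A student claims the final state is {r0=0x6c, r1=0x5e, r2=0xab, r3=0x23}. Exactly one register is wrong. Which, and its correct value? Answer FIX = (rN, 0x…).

[0] flags=0010 → (cmp)
[1] flags=0010 VS?F → skip
[2] flags=0010 GE?T → r0=0xd5
[3] flags=0010 CS?T → r2=0x44
[4] flags=1001 → (cmp)
[5] flags=1001 CS?F → skip
[6] flags=1001 GT?T → r3=0x23
[7] flags=0000 → (cmp)
[8] flags=0000 EQ?F → skip
[9] flags=0000 VC?T → r0=0x6c
[10] flags=0000 LE?F → skip

FIX = (r2, 0x44)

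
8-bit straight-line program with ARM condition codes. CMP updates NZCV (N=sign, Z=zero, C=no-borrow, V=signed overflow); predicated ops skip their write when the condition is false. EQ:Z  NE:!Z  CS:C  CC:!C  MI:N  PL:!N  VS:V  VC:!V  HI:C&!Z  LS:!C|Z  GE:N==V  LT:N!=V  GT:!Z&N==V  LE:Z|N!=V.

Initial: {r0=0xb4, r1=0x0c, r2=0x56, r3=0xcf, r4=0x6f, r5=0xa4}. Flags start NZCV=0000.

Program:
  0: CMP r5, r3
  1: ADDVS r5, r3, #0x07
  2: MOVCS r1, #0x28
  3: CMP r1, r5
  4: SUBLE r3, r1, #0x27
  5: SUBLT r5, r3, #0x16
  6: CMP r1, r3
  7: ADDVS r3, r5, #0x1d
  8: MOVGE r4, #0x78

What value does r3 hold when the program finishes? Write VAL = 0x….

0: ✓ CMP  NZCV=1000
1: · ADDVS
2: · MOVCS
3: ✓ CMP  NZCV=0000
4: · SUBLE
5: · SUBLT
6: ✓ CMP  NZCV=0000
7: · ADDVS
8: ✓ MOVGE  r4←0x78

VAL = 0xcf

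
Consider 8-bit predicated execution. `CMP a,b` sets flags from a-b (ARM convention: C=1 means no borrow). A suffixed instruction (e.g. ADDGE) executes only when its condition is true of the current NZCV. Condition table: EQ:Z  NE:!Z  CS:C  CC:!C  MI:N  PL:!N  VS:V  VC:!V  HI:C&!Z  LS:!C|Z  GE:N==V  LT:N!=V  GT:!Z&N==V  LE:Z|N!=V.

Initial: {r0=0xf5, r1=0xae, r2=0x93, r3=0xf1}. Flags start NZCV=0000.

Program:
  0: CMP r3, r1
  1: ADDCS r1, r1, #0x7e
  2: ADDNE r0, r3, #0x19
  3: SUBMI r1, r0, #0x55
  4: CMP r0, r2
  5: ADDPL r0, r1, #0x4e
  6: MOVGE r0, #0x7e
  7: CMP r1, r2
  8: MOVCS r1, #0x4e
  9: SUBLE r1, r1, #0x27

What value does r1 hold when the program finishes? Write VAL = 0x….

[0] flags=0010 → (cmp)
[1] flags=0010 CS?T → r1=0x2c
[2] flags=0010 NE?T → r0=0x0a
[3] flags=0010 MI?F → skip
[4] flags=0000 → (cmp)
[5] flags=0000 PL?T → r0=0x7a
[6] flags=0000 GE?T → r0=0x7e
[7] flags=1001 → (cmp)
[8] flags=1001 CS?F → skip
[9] flags=1001 LE?F → skip

VAL = 0x2c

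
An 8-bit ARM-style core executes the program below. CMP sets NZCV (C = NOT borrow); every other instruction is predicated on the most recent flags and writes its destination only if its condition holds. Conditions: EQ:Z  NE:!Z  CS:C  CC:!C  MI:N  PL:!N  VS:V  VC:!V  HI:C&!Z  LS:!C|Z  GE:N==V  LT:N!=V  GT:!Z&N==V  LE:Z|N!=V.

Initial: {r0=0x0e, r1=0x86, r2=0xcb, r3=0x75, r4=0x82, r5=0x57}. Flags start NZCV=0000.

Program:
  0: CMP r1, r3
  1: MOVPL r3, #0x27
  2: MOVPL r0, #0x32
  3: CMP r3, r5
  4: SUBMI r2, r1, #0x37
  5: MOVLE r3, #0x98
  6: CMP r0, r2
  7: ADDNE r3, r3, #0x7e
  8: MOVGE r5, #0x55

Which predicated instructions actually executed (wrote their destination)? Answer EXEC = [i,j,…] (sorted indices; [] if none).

EXEC = [1,2,4,5,7]

0: ✓ CMP  NZCV=0011
1: ✓ MOVPL  r3←0x27
2: ✓ MOVPL  r0←0x32
3: ✓ CMP  NZCV=1000
4: ✓ SUBMI  r2←0x4f
5: ✓ MOVLE  r3←0x98
6: ✓ CMP  NZCV=1000
7: ✓ ADDNE  r3←0x16
8: · MOVGE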